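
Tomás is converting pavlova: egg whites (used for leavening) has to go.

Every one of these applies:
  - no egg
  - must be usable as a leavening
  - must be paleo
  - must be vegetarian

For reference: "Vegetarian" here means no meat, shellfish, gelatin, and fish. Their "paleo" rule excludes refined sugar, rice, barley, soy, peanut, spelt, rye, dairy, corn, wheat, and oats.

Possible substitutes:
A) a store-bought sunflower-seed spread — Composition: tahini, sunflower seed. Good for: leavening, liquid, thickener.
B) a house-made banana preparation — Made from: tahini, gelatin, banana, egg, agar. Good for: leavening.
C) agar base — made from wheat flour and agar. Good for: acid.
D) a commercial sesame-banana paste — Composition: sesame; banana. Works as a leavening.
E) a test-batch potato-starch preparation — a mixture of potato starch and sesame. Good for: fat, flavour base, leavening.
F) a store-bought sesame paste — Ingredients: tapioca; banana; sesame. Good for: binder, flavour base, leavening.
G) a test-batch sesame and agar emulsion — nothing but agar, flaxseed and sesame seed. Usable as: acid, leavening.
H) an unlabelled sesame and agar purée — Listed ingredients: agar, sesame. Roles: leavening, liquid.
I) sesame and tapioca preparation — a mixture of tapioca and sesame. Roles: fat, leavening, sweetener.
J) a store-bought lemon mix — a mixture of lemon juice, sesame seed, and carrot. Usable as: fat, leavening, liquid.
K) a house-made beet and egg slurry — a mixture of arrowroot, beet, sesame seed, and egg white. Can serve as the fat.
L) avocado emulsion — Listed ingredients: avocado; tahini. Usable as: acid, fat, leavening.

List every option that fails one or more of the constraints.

A: only tahini and sunflower seed; none excluded — keep
B: has gelatin, so not vegetarian; has egg, so not egg-free — out
C: not usable as a leavening; has wheat flour, so not paleo — out
D: paleo, vegetarian — valid
E: works as a leavening, no egg, vegetarian — valid
F: only sesame, banana and tapioca; none excluded — OK
G: every rule checks out — OK
H: only sesame and agar; none excluded — valid
I: only sesame and tapioca; none excluded — valid
J: all constraints satisfied — OK
K: not usable as a leavening; has egg white, so not egg-free — out
L: all constraints satisfied — valid

B, C, K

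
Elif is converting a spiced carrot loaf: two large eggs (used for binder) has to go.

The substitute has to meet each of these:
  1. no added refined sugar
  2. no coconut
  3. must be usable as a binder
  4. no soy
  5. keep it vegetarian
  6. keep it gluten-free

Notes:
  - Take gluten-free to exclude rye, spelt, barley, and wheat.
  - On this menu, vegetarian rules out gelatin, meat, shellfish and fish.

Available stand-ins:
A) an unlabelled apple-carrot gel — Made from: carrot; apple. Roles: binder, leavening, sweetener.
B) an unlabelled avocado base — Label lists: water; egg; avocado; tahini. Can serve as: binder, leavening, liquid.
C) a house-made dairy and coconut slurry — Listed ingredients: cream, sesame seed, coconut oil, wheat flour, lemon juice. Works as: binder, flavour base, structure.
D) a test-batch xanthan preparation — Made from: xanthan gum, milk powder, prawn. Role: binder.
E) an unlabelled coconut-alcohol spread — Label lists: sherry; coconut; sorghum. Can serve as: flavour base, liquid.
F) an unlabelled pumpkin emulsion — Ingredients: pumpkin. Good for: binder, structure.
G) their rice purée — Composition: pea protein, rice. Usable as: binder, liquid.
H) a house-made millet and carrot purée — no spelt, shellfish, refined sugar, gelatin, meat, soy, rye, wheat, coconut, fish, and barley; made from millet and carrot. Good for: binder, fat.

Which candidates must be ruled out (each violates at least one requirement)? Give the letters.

A: no coconut, vegetarian — OK
B: all constraints satisfied — OK
C: has wheat flour, so not gluten-free; has coconut oil, so not coconut-free — reject
D: has prawn, so not vegetarian — no
E: not usable as a binder; has coconut, so not coconut-free — no
F: no soy, gluten-free — valid
G: no coconut, no refined sugar — valid
H: works as a binder, no coconut, vegetarian — OK

C, D, E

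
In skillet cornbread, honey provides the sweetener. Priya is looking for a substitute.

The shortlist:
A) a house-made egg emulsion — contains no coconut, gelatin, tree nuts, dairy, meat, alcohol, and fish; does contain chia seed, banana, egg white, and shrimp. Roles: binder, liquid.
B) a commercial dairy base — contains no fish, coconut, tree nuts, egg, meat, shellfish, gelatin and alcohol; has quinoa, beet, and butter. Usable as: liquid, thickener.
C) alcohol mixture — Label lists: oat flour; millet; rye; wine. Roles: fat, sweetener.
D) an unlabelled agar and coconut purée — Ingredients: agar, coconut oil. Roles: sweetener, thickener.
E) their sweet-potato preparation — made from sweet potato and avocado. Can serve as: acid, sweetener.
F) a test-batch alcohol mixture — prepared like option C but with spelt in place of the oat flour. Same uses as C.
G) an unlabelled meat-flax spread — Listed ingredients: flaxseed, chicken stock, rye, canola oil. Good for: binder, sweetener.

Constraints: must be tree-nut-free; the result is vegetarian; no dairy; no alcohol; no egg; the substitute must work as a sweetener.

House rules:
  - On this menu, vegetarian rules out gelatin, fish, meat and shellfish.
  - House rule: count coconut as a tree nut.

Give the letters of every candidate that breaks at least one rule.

A, B, C, D, F, G

A: not usable as a sweetener; has shrimp, so not vegetarian (and 1 more) — reject
B: not usable as a sweetener; has butter, so not dairy-free — reject
C: has wine, so not alcohol-free — reject
D: has coconut oil, so not tree-nut-free — out
E: only avocado and sweet potato; none excluded — valid
F: has wine, so not alcohol-free — no
G: has chicken stock, so not vegetarian — out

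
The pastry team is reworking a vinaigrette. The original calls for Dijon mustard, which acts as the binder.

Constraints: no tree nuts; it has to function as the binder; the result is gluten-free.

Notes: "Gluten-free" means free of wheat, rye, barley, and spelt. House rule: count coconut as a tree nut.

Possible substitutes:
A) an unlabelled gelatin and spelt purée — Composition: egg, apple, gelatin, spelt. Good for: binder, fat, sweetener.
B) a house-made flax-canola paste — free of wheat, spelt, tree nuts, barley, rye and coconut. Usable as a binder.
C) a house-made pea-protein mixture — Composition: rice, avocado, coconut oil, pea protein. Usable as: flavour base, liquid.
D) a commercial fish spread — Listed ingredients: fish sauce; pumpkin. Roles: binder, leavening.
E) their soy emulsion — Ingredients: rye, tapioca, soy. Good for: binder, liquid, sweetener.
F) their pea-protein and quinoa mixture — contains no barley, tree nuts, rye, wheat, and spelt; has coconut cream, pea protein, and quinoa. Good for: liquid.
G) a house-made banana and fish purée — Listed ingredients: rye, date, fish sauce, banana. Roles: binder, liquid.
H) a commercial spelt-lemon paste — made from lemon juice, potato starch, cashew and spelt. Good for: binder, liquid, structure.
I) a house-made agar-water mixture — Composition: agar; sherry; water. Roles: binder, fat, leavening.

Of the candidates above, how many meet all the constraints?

A: has spelt, so not gluten-free — out
B: works as a binder, gluten-free, tree-nut-free — valid
C: not usable as a binder; has coconut oil, so not tree-nut-free — out
D: gluten-free, tree-nut-free — OK
E: has rye, so not gluten-free — reject
F: not usable as a binder; has coconut cream, so not tree-nut-free — out
G: has rye, so not gluten-free — no
H: has spelt, so not gluten-free; has cashew, so not tree-nut-free — no
I: gluten-free, tree-nut-free — valid

3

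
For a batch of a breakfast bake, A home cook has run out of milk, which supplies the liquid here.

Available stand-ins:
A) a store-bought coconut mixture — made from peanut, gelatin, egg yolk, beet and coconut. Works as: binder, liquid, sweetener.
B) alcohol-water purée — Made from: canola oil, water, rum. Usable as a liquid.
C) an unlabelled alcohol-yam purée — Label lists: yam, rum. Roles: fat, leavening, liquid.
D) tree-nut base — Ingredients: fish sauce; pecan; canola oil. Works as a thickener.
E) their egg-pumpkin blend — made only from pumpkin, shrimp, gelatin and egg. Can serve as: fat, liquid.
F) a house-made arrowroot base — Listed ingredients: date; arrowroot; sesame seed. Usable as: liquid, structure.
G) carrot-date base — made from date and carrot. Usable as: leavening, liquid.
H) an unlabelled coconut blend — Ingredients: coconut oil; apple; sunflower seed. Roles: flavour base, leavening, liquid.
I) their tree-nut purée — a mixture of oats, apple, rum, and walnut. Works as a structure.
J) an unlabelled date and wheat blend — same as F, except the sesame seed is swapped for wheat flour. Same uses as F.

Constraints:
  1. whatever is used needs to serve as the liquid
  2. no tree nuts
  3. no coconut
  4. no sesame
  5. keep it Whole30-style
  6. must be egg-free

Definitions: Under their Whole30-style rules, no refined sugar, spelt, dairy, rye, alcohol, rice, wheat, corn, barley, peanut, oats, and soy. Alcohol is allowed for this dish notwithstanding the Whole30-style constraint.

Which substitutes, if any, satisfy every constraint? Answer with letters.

B, C, G

A: has peanut, so not Whole30-style; has egg yolk, so not egg-free (and 1 more) — out
B: alcohol is permitted under the Whole30-style carve-out; nothing else excluded — keep
C: alcohol is permitted under the Whole30-style carve-out; nothing else excluded — keep
D: not usable as a liquid; has pecan, so not tree-nut-free — out
E: has egg, so not egg-free — reject
F: has sesame seed, so not sesame-free — reject
G: every rule checks out — keep
H: has coconut oil, so not coconut-free — no
I: not usable as a liquid; has oats, so not Whole30-style (and 1 more) — no
J: has wheat flour, so not Whole30-style — out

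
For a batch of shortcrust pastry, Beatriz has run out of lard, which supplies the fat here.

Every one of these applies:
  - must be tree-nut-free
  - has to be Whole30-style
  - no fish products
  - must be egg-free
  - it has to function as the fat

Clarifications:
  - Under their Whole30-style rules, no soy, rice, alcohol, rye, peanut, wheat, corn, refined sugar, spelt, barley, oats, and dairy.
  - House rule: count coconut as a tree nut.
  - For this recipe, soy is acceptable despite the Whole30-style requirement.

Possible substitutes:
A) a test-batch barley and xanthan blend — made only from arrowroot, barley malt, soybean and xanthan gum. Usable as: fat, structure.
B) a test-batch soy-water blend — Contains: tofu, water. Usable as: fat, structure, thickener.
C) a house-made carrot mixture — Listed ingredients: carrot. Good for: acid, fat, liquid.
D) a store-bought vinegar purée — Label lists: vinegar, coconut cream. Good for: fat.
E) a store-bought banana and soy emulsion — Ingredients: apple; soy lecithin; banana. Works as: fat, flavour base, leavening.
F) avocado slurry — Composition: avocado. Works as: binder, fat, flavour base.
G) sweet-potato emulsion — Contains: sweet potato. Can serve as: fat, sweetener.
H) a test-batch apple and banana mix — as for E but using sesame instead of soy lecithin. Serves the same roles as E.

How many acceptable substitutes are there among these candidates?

6

A: has barley malt, so not Whole30-style — no
B: soy is permitted under the Whole30-style carve-out; nothing else excluded — valid
C: all constraints satisfied — keep
D: has coconut cream, so not tree-nut-free — no
E: soy is permitted under the Whole30-style carve-out; nothing else excluded — keep
F: Whole30-style, no egg — keep
G: no fish, tree-nut-free — valid
H: all constraints satisfied — keep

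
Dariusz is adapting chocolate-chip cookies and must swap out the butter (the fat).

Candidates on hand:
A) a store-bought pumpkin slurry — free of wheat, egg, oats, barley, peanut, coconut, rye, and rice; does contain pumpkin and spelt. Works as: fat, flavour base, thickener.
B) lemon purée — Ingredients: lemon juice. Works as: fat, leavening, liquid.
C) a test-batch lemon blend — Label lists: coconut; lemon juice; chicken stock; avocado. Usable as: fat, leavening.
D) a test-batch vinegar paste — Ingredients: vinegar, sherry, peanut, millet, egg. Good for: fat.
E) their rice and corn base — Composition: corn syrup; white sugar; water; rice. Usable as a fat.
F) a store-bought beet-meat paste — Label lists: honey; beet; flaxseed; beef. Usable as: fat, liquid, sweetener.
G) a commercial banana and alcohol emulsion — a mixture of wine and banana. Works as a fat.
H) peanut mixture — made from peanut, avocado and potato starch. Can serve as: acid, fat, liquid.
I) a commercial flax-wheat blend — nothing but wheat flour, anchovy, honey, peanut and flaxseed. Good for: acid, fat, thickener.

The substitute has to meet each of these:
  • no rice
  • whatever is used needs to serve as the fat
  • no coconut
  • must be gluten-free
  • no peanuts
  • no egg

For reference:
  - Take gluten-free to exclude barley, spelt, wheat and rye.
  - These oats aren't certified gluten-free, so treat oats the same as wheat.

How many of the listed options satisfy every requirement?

A: has spelt, so not gluten-free — out
B: no rice, no coconut — valid
C: has coconut, so not coconut-free — no
D: has egg, so not egg-free; has peanut, so not peanut-free — out
E: has rice, so not rice-free — no
F: all constraints satisfied — OK
G: only wine and banana; none excluded — valid
H: has peanut, so not peanut-free — out
I: has wheat flour, so not gluten-free; has peanut, so not peanut-free — out

3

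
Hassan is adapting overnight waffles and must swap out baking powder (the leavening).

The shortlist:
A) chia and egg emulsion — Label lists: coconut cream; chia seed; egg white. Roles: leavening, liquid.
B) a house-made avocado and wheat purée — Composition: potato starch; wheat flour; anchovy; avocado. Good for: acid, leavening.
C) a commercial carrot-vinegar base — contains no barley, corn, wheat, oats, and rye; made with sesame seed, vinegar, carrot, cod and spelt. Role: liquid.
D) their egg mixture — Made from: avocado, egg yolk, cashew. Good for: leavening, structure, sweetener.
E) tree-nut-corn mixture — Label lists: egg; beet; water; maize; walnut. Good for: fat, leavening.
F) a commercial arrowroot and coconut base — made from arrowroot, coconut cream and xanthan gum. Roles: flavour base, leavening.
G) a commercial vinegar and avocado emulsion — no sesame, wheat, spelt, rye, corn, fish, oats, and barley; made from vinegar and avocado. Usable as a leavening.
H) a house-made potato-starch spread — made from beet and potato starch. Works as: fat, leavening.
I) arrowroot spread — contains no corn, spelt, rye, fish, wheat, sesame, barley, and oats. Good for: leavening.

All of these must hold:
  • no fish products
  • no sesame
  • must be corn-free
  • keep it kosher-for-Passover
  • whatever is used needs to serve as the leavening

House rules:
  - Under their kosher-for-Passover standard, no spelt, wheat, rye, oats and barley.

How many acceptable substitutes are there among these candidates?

A: all constraints satisfied — OK
B: has wheat flour, so not kosher-for-Passover; has anchovy, so not fish-free — out
C: not usable as a leavening; has spelt, so not kosher-for-Passover (and 2 more) — reject
D: all constraints satisfied — keep
E: has maize, so not corn-free — no
F: works as a leavening, kosher-for-Passover, no sesame — OK
G: works as a leavening, no sesame, no fish — valid
H: works as a leavening, no sesame, no corn — OK
I: kosher-for-Passover, no sesame — valid

6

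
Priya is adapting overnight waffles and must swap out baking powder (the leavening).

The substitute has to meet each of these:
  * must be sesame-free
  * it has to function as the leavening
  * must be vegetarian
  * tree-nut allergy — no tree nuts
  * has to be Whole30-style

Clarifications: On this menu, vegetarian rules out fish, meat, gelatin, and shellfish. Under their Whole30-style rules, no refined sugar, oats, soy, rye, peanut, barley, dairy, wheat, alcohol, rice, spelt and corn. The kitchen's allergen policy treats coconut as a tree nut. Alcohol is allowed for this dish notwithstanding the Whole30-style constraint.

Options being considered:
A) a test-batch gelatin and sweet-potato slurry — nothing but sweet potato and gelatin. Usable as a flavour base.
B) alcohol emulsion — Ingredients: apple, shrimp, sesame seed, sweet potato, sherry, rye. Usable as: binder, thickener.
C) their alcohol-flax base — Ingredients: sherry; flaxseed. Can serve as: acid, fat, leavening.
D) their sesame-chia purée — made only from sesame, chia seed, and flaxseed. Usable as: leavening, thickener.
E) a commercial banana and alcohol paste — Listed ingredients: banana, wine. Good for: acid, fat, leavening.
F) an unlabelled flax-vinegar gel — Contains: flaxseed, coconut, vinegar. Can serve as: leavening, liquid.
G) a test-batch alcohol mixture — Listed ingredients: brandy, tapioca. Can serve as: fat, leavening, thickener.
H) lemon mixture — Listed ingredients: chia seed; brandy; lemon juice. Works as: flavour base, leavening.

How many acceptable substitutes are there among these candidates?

A: not usable as a leavening; has gelatin, so not vegetarian — out
B: not usable as a leavening; has shrimp, so not vegetarian (and 2 more) — reject
C: alcohol is permitted under the Whole30-style carve-out; nothing else excluded — keep
D: has sesame, so not sesame-free — reject
E: alcohol is permitted under the Whole30-style carve-out; nothing else excluded — OK
F: has coconut, so not tree-nut-free — no
G: alcohol is permitted under the Whole30-style carve-out; nothing else excluded — OK
H: alcohol is permitted under the Whole30-style carve-out; nothing else excluded — valid

4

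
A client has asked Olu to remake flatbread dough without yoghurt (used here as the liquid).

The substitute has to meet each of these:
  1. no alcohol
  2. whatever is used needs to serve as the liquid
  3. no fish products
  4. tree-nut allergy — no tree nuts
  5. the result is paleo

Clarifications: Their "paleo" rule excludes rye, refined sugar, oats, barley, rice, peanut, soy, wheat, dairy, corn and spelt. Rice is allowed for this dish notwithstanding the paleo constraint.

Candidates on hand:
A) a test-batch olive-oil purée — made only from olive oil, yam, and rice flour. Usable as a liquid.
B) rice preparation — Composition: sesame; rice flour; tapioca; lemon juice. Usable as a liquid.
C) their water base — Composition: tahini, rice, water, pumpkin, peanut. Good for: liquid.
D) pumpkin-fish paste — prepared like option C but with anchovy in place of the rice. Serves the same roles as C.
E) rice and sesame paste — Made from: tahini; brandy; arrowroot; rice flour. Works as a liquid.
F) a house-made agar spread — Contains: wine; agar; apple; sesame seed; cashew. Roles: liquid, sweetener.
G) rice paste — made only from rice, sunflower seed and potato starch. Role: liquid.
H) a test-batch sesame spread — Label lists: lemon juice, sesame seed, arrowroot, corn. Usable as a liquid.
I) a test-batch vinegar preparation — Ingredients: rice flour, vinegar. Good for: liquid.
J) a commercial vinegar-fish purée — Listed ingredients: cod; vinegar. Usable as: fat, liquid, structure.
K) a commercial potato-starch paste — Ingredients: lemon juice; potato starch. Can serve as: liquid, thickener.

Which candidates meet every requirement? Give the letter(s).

A: rice is permitted under the paleo carve-out; nothing else excluded — OK
B: rice is permitted under the paleo carve-out; nothing else excluded — keep
C: has peanut, so not paleo — no
D: has peanut, so not paleo; has anchovy, so not fish-free — out
E: has brandy, so not alcohol-free — reject
F: has wine, so not alcohol-free; has cashew, so not tree-nut-free — no
G: rice is permitted under the paleo carve-out; nothing else excluded — valid
H: has corn, so not paleo — no
I: rice is permitted under the paleo carve-out; nothing else excluded — OK
J: has cod, so not fish-free — out
K: all constraints satisfied — keep

A, B, G, I, K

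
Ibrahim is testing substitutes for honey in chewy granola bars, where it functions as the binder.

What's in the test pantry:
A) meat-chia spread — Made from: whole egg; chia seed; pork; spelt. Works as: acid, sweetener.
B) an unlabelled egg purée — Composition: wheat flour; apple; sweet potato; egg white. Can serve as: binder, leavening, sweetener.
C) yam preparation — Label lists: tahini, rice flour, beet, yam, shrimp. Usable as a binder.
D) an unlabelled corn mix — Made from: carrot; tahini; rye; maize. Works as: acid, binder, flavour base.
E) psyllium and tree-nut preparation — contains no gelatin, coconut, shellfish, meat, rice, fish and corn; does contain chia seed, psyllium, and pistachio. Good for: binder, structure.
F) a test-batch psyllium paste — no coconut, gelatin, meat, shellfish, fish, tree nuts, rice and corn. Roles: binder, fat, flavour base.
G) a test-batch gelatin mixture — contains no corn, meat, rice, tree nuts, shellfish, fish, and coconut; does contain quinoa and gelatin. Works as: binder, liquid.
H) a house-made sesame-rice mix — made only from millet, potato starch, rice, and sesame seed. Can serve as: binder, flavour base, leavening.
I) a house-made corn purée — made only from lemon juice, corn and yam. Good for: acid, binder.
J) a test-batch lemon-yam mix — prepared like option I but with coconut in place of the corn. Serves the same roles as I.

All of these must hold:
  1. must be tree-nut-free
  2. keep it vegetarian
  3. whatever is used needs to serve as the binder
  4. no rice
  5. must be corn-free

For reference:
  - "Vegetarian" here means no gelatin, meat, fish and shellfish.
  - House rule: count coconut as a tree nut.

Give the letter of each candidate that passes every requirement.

A: not usable as a binder; has pork, so not vegetarian — no
B: egg white and wheat flour etc. — none of it excluded — OK
C: has shrimp, so not vegetarian; has rice flour, so not rice-free — out
D: has maize, so not corn-free — out
E: has pistachio, so not tree-nut-free — no
F: all constraints satisfied — keep
G: has gelatin, so not vegetarian — reject
H: has rice, so not rice-free — reject
I: has corn, so not corn-free — no
J: has coconut, so not tree-nut-free — no

B, F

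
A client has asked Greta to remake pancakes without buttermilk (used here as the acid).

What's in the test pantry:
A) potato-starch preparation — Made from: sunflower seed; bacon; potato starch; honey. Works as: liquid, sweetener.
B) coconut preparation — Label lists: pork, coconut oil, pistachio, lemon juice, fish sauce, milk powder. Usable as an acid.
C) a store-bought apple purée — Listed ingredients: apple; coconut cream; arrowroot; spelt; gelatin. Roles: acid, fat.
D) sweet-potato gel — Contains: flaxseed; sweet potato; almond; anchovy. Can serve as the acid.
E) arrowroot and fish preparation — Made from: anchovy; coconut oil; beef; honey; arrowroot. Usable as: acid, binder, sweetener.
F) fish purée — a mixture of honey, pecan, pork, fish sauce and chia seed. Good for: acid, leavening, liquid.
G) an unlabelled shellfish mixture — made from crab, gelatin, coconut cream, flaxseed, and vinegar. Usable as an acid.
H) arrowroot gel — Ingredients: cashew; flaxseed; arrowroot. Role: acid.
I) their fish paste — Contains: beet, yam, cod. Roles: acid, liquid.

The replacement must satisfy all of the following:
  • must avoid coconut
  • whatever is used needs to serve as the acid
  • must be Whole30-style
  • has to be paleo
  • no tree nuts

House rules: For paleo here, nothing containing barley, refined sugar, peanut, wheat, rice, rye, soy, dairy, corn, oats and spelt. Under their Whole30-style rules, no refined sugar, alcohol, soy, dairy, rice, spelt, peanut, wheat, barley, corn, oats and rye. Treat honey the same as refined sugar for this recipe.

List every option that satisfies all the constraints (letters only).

A: not usable as an acid; has honey, so not paleo (and 1 more) — no
B: has milk powder, so not paleo; has milk powder, so not Whole30-style (and 2 more) — reject
C: has spelt, so not paleo; has spelt, so not Whole30-style (and 1 more) — out
D: has almond, so not tree-nut-free — reject
E: has honey, so not paleo; has honey, so not Whole30-style (and 1 more) — reject
F: has honey, so not paleo; has honey, so not Whole30-style (and 1 more) — out
G: has coconut cream, so not coconut-free — reject
H: has cashew, so not tree-nut-free — out
I: only cod, beet and yam; none excluded — keep

I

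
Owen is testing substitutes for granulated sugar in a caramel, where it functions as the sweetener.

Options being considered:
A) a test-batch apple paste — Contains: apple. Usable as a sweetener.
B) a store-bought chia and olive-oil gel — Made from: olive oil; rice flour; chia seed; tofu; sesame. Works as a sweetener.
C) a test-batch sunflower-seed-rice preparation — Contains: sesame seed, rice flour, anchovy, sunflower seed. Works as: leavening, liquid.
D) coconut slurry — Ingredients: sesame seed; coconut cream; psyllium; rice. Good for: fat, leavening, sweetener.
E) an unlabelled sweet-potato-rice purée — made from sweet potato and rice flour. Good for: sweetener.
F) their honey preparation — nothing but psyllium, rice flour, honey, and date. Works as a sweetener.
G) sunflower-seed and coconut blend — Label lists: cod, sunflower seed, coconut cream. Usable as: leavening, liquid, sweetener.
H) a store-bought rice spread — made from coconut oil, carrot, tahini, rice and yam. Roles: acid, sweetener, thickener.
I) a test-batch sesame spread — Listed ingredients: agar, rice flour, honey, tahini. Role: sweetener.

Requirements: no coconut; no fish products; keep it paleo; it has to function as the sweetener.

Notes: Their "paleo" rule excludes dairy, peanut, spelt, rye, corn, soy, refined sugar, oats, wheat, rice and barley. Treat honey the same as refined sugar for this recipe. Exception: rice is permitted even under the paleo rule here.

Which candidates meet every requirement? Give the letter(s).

A, E

A: works as a sweetener, no fish, no coconut — OK
B: has tofu, so not paleo — out
C: not usable as a sweetener; has anchovy, so not fish-free — out
D: has coconut cream, so not coconut-free — no
E: rice is permitted under the paleo carve-out; nothing else excluded — valid
F: has honey, so not paleo — no
G: has cod, so not fish-free; has coconut cream, so not coconut-free — reject
H: has coconut oil, so not coconut-free — reject
I: has honey, so not paleo — reject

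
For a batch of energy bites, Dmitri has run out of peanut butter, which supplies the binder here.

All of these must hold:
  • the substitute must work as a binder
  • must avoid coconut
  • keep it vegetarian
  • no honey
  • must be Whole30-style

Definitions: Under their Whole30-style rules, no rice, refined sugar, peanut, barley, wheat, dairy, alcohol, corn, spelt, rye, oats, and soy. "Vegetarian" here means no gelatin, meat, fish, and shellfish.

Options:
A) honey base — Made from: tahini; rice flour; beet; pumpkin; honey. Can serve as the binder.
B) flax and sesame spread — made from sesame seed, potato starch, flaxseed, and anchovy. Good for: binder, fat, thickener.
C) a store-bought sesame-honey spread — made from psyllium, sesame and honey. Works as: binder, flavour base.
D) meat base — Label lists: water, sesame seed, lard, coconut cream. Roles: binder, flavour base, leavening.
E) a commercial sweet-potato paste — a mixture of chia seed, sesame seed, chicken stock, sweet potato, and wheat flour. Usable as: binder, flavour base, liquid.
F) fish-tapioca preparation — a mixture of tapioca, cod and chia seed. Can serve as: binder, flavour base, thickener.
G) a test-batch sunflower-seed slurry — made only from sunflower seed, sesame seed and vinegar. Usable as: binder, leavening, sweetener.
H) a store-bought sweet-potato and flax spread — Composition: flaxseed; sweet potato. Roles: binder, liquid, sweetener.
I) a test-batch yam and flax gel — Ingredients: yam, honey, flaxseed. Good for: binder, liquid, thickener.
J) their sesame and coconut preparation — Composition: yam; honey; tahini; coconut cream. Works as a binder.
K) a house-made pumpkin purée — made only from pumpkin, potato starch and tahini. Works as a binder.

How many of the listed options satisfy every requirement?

A: has rice flour, so not Whole30-style; has honey, so not honey-free — reject
B: has anchovy, so not vegetarian — reject
C: has honey, so not honey-free — no
D: has lard, so not vegetarian; has coconut cream, so not coconut-free — no
E: has wheat flour, so not Whole30-style; has chicken stock, so not vegetarian — out
F: has cod, so not vegetarian — reject
G: only sesame seed, vinegar and sunflower seed; none excluded — keep
H: only sweet potato and flaxseed; none excluded — OK
I: has honey, so not honey-free — reject
J: has honey, so not honey-free; has coconut cream, so not coconut-free — out
K: only tahini, pumpkin, and potato starch; none excluded — OK

3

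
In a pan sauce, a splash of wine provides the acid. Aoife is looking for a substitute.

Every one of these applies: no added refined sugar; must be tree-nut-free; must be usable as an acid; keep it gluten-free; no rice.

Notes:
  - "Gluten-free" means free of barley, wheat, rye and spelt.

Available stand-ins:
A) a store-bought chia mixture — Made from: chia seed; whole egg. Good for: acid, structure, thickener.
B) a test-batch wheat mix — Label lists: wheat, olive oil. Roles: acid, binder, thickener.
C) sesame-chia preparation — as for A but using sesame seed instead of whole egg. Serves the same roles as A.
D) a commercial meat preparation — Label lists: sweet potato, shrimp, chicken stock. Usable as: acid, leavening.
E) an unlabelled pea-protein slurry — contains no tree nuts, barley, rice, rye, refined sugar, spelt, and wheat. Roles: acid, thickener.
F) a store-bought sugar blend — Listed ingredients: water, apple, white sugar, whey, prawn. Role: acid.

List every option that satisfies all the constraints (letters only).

A, C, D, E

A: no rice, gluten-free — valid
B: has wheat, so not gluten-free — reject
C: only sesame seed and chia seed; none excluded — valid
D: all constraints satisfied — keep
E: gluten-free, no refined sugar — valid
F: has white sugar, so not no-added-sugar — out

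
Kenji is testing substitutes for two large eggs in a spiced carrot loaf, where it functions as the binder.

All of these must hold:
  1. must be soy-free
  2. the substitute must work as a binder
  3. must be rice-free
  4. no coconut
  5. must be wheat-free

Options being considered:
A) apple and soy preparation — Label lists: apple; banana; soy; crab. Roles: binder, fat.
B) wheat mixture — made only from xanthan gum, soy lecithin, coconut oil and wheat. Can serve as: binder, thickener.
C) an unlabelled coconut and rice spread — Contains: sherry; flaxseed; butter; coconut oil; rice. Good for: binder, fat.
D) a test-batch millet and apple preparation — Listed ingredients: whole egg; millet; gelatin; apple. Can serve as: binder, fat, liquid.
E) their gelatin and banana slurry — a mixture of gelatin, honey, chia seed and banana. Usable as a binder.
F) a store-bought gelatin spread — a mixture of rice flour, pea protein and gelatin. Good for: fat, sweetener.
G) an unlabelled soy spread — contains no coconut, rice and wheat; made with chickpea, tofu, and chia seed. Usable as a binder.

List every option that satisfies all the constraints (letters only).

A: has soy, so not soy-free — reject
B: has soy lecithin, so not soy-free; has wheat, so not wheat-free (and 1 more) — no
C: has coconut oil, so not coconut-free; has rice, so not rice-free — out
D: whole egg and gelatin etc. — none of it excluded — valid
E: gelatin and honey etc. — none of it excluded — valid
F: not usable as a binder; has rice flour, so not rice-free — reject
G: has tofu, so not soy-free — no

D, E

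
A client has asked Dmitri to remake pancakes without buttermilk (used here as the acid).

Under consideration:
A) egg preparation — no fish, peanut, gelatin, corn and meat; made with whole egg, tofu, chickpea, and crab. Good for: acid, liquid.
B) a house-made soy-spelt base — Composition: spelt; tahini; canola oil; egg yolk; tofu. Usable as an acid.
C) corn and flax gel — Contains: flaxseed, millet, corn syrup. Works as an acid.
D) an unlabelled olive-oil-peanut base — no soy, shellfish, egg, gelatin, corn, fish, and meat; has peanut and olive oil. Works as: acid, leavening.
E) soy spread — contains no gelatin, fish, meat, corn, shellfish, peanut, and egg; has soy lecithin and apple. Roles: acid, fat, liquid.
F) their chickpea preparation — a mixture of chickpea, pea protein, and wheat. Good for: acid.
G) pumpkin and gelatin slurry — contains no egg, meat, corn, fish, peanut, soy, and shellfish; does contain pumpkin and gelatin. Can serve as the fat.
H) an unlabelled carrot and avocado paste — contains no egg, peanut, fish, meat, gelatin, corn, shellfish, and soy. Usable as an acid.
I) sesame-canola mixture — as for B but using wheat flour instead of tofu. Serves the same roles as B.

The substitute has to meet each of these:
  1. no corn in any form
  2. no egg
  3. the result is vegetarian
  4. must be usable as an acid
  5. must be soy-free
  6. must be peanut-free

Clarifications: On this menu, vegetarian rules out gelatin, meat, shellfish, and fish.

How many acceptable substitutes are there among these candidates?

2

A: has crab, so not vegetarian; has whole egg, so not egg-free (and 1 more) — no
B: has egg yolk, so not egg-free; has tofu, so not soy-free — no
C: has corn syrup, so not corn-free — no
D: has peanut, so not peanut-free — no
E: has soy lecithin, so not soy-free — reject
F: every rule checks out — OK
G: not usable as an acid; has gelatin, so not vegetarian — no
H: every rule checks out — OK
I: has egg yolk, so not egg-free — reject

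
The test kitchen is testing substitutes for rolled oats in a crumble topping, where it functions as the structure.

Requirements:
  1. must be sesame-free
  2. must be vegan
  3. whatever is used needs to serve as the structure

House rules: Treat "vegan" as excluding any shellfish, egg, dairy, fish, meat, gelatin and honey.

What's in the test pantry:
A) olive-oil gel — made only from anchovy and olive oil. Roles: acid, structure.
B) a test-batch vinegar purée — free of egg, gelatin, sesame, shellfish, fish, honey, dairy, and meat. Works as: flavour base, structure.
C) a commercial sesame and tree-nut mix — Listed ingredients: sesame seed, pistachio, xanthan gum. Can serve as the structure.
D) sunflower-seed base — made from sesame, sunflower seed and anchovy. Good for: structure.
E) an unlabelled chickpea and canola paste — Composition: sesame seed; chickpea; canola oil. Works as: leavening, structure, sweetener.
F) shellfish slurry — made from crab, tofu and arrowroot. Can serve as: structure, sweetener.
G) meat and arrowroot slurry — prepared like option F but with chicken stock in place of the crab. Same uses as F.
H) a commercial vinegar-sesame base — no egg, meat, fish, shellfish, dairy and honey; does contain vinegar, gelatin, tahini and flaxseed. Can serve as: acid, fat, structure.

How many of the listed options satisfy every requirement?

1

A: has anchovy, so not vegan — no
B: nothing on the exclusion list — valid
C: has sesame seed, so not sesame-free — reject
D: has anchovy, so not vegan; has sesame, so not sesame-free — no
E: has sesame seed, so not sesame-free — no
F: has crab, so not vegan — out
G: has chicken stock, so not vegan — out
H: has gelatin, so not vegan; has tahini, so not sesame-free — no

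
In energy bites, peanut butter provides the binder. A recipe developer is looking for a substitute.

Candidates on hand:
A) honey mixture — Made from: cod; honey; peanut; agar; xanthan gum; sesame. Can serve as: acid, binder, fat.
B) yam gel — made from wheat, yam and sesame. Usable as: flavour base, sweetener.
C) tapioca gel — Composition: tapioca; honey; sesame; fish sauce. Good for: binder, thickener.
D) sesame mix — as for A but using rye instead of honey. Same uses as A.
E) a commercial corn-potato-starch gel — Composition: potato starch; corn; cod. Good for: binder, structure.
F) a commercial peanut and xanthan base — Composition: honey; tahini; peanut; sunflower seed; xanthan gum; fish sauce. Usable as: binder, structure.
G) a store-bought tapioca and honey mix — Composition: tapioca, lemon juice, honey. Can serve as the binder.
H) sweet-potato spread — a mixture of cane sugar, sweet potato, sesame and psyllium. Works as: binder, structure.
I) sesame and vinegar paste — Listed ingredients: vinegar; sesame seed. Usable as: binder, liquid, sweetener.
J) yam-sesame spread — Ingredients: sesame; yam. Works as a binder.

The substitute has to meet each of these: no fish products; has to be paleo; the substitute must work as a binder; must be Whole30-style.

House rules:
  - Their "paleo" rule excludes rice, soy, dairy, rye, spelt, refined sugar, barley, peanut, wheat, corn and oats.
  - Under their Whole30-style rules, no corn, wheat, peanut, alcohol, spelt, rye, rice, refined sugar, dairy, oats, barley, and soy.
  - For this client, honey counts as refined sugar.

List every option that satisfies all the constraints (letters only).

A: has honey, so not paleo; has honey, so not Whole30-style (and 1 more) — no
B: not usable as a binder; has wheat, so not paleo (and 1 more) — out
C: has honey, so not paleo; has honey, so not Whole30-style (and 1 more) — no
D: has peanut, so not paleo; has peanut, so not Whole30-style (and 1 more) — reject
E: has corn, so not paleo; has corn, so not Whole30-style (and 1 more) — out
F: has honey, so not paleo; has honey, so not Whole30-style (and 1 more) — reject
G: has honey, so not paleo; has honey, so not Whole30-style — reject
H: has cane sugar, so not paleo; has cane sugar, so not Whole30-style — no
I: only sesame seed and vinegar; none excluded — keep
J: works as a binder, no fish, paleo — OK

I, J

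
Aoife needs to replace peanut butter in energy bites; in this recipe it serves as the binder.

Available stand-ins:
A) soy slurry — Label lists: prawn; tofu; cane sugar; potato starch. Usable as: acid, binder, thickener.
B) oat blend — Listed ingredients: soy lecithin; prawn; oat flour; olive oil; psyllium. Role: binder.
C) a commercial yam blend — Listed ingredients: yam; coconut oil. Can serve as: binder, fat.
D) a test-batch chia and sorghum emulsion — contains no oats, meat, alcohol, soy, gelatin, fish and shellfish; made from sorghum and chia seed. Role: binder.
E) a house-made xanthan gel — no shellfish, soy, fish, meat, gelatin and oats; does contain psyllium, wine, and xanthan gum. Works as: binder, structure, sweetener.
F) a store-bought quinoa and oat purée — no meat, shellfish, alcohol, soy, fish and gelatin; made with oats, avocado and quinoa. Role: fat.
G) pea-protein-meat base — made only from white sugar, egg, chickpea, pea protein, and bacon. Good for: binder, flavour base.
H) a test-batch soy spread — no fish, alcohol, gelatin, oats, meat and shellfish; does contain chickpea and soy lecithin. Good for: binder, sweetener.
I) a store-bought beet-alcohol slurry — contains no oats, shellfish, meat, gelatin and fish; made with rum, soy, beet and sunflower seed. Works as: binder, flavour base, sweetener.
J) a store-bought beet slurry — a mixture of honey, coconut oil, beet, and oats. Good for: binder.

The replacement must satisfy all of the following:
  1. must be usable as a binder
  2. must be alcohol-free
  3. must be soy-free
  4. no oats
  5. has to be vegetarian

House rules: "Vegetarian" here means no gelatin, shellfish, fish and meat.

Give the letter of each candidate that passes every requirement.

A: has prawn, so not vegetarian; has tofu, so not soy-free — reject
B: has prawn, so not vegetarian; has soy lecithin, so not soy-free (and 1 more) — out
C: every rule checks out — valid
D: all constraints satisfied — OK
E: has wine, so not alcohol-free — out
F: not usable as a binder; has oats, so not oat-free — reject
G: has bacon, so not vegetarian — out
H: has soy lecithin, so not soy-free — reject
I: has soy, so not soy-free; has rum, so not alcohol-free — reject
J: has oats, so not oat-free — out

C, D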